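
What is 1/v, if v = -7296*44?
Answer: -1/321024 ≈ -3.1150e-6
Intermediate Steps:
v = -321024 (v = -57*5632 = -321024)
1/v = 1/(-321024) = -1/321024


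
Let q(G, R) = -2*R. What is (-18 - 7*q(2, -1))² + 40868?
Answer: 41892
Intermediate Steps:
(-18 - 7*q(2, -1))² + 40868 = (-18 - (-14)*(-1))² + 40868 = (-18 - 7*2)² + 40868 = (-18 - 14)² + 40868 = (-32)² + 40868 = 1024 + 40868 = 41892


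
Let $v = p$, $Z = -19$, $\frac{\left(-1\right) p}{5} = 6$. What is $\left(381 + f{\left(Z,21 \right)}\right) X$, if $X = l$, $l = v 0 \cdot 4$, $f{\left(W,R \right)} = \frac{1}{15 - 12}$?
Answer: $0$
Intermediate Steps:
$p = -30$ ($p = \left(-5\right) 6 = -30$)
$f{\left(W,R \right)} = \frac{1}{3}$
$v = -30$
$l = 0$ ($l = \left(-30\right) 0 \cdot 4 = 0 \cdot 4 = 0$)
$X = 0$
$\left(381 + f{\left(Z,21 \right)}\right) X = \left(381 + \frac{1}{3}\right) 0 = \frac{1144}{3} \cdot 0 = 0$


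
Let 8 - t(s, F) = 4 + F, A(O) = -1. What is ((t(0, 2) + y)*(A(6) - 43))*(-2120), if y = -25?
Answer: -2145440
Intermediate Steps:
t(s, F) = 4 - F (t(s, F) = 8 - (4 + F) = 8 + (-4 - F) = 4 - F)
((t(0, 2) + y)*(A(6) - 43))*(-2120) = (((4 - 1*2) - 25)*(-1 - 43))*(-2120) = (((4 - 2) - 25)*(-44))*(-2120) = ((2 - 25)*(-44))*(-2120) = -23*(-44)*(-2120) = 1012*(-2120) = -2145440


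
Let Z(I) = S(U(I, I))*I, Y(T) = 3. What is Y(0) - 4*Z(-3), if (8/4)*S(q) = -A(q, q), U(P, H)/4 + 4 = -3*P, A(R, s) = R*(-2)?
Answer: 243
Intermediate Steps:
A(R, s) = -2*R
U(P, H) = -16 - 12*P (U(P, H) = -16 + 4*(-3*P) = -16 - 12*P)
S(q) = q (S(q) = (-(-2)*q)/2 = (2*q)/2 = q)
Z(I) = I*(-16 - 12*I) (Z(I) = (-16 - 12*I)*I = I*(-16 - 12*I))
Y(0) - 4*Z(-3) = 3 - (-16)*(-3)*(4 + 3*(-3)) = 3 - (-16)*(-3)*(4 - 9) = 3 - (-16)*(-3)*(-5) = 3 - 4*(-60) = 3 + 240 = 243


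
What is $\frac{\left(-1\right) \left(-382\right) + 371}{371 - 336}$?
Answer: $\frac{753}{35} \approx 21.514$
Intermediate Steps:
$\frac{\left(-1\right) \left(-382\right) + 371}{371 - 336} = \frac{382 + 371}{35} = 753 \cdot \frac{1}{35} = \frac{753}{35}$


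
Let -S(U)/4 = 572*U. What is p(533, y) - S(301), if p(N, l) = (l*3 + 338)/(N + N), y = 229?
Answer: 17905913/26 ≈ 6.8869e+5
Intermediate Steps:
S(U) = -2288*U
p(N, l) = (338 + 3*l)/(2*N) (p(N, l) = (3*l + 338)/((2*N)) = (338 + 3*l)*(1/(2*N)) = (338 + 3*l)/(2*N))
p(533, y) - S(301) = (½)*(338 + 3*229)/533 - (-2288)*301 = (½)*(1/533)*(338 + 687) - 1*(-688688) = (½)*(1/533)*1025 + 688688 = 25/26 + 688688 = 17905913/26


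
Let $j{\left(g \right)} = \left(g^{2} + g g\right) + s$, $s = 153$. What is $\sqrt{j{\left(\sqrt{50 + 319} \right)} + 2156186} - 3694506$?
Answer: $-3694506 + \sqrt{2157077} \approx -3.693 \cdot 10^{6}$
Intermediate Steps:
$j{\left(g \right)} = 153 + 2 g^{2}$ ($j{\left(g \right)} = \left(g^{2} + g g\right) + 153 = \left(g^{2} + g^{2}\right) + 153 = 2 g^{2} + 153 = 153 + 2 g^{2}$)
$\sqrt{j{\left(\sqrt{50 + 319} \right)} + 2156186} - 3694506 = \sqrt{\left(153 + 2 \left(\sqrt{50 + 319}\right)^{2}\right) + 2156186} - 3694506 = \sqrt{\left(153 + 2 \left(\sqrt{369}\right)^{2}\right) + 2156186} - 3694506 = \sqrt{\left(153 + 2 \left(3 \sqrt{41}\right)^{2}\right) + 2156186} - 3694506 = \sqrt{\left(153 + 2 \cdot 369\right) + 2156186} - 3694506 = \sqrt{\left(153 + 738\right) + 2156186} - 3694506 = \sqrt{891 + 2156186} - 3694506 = \sqrt{2157077} - 3694506 = -3694506 + \sqrt{2157077}$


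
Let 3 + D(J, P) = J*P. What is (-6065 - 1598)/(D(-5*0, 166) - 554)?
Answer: 7663/557 ≈ 13.758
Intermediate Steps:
D(J, P) = -3 + J*P
(-6065 - 1598)/(D(-5*0, 166) - 554) = (-6065 - 1598)/((-3 - 5*0*166) - 554) = -7663/((-3 + 0*166) - 554) = -7663/((-3 + 0) - 554) = -7663/(-3 - 554) = -7663/(-557) = -7663*(-1/557) = 7663/557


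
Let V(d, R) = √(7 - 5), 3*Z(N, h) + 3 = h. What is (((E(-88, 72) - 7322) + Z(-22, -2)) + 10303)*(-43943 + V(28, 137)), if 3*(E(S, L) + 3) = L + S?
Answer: -130554653 + 2971*√2 ≈ -1.3055e+8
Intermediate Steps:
E(S, L) = -3 + L/3 + S/3 (E(S, L) = -3 + (L + S)/3 = -3 + (L/3 + S/3) = -3 + L/3 + S/3)
Z(N, h) = -1 + h/3
V(d, R) = √2
(((E(-88, 72) - 7322) + Z(-22, -2)) + 10303)*(-43943 + V(28, 137)) = ((((-3 + (⅓)*72 + (⅓)*(-88)) - 7322) + (-1 + (⅓)*(-2))) + 10303)*(-43943 + √2) = ((((-3 + 24 - 88/3) - 7322) + (-1 - ⅔)) + 10303)*(-43943 + √2) = (((-25/3 - 7322) - 5/3) + 10303)*(-43943 + √2) = ((-21991/3 - 5/3) + 10303)*(-43943 + √2) = (-7332 + 10303)*(-43943 + √2) = 2971*(-43943 + √2) = -130554653 + 2971*√2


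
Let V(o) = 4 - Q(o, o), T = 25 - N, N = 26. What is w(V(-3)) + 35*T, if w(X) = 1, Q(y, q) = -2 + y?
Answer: -34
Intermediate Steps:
T = -1 (T = 25 - 1*26 = 25 - 26 = -1)
V(o) = 6 - o (V(o) = 4 - (-2 + o) = 4 + (2 - o) = 6 - o)
w(V(-3)) + 35*T = 1 + 35*(-1) = 1 - 35 = -34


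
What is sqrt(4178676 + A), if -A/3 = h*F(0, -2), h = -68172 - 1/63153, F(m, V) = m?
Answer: 2*sqrt(1044669) ≈ 2044.2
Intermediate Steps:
h = -4305266317/63153 (h = -68172 - 1*1/63153 = -68172 - 1/63153 = -4305266317/63153 ≈ -68172.)
A = 0 (A = -(-4305266317)*0/21051 = -3*0 = 0)
sqrt(4178676 + A) = sqrt(4178676 + 0) = sqrt(4178676) = 2*sqrt(1044669)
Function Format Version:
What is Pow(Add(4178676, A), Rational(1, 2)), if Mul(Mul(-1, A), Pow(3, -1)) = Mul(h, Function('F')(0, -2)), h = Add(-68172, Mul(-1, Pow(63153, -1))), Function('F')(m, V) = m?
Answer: Mul(2, Pow(1044669, Rational(1, 2))) ≈ 2044.2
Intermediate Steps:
h = Rational(-4305266317, 63153) (h = Add(-68172, Mul(-1, Rational(1, 63153))) = Add(-68172, Rational(-1, 63153)) = Rational(-4305266317, 63153) ≈ -68172.)
A = 0 (A = Mul(-3, Mul(Rational(-4305266317, 63153), 0)) = Mul(-3, 0) = 0)
Pow(Add(4178676, A), Rational(1, 2)) = Pow(Add(4178676, 0), Rational(1, 2)) = Pow(4178676, Rational(1, 2)) = Mul(2, Pow(1044669, Rational(1, 2)))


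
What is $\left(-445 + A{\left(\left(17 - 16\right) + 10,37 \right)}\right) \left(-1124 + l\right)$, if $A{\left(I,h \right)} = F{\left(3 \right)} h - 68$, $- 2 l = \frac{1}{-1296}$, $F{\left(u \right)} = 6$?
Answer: $\frac{282600479}{864} \approx 3.2708 \cdot 10^{5}$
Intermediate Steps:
$l = \frac{1}{2592}$ ($l = - \frac{1}{2 \left(-1296\right)} = \left(- \frac{1}{2}\right) \left(- \frac{1}{1296}\right) = \frac{1}{2592} \approx 0.0003858$)
$A{\left(I,h \right)} = -68 + 6 h$ ($A{\left(I,h \right)} = 6 h - 68 = -68 + 6 h$)
$\left(-445 + A{\left(\left(17 - 16\right) + 10,37 \right)}\right) \left(-1124 + l\right) = \left(-445 + \left(-68 + 6 \cdot 37\right)\right) \left(-1124 + \frac{1}{2592}\right) = \left(-445 + \left(-68 + 222\right)\right) \left(- \frac{2913407}{2592}\right) = \left(-445 + 154\right) \left(- \frac{2913407}{2592}\right) = \left(-291\right) \left(- \frac{2913407}{2592}\right) = \frac{282600479}{864}$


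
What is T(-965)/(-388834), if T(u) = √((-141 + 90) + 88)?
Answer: -√37/388834 ≈ -1.5644e-5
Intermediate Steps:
T(u) = √37 (T(u) = √(-51 + 88) = √37)
T(-965)/(-388834) = √37/(-388834) = √37*(-1/388834) = -√37/388834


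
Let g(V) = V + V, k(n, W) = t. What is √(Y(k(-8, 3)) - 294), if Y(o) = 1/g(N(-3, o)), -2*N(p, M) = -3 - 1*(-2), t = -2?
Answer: I*√293 ≈ 17.117*I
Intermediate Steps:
N(p, M) = ½ (N(p, M) = -(-3 - 1*(-2))/2 = -(-3 + 2)/2 = -½*(-1) = ½)
k(n, W) = -2
g(V) = 2*V
Y(o) = 1 (Y(o) = 1/(2*(½)) = 1/1 = 1)
√(Y(k(-8, 3)) - 294) = √(1 - 294) = √(-293) = I*√293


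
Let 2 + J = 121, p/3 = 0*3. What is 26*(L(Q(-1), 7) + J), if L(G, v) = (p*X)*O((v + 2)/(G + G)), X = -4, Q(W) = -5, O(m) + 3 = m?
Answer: 3094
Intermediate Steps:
O(m) = -3 + m
p = 0 (p = 3*(0*3) = 3*0 = 0)
L(G, v) = 0 (L(G, v) = (0*(-4))*(-3 + (v + 2)/(G + G)) = 0*(-3 + (2 + v)/((2*G))) = 0*(-3 + (2 + v)*(1/(2*G))) = 0*(-3 + (2 + v)/(2*G)) = 0)
J = 119 (J = -2 + 121 = 119)
26*(L(Q(-1), 7) + J) = 26*(0 + 119) = 26*119 = 3094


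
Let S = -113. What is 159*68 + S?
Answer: 10699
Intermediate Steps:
159*68 + S = 159*68 - 113 = 10812 - 113 = 10699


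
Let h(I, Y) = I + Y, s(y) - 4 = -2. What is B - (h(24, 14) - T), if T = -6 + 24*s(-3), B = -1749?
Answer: -1745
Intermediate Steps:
s(y) = 2 (s(y) = 4 - 2 = 2)
T = 42 (T = -6 + 24*2 = -6 + 48 = 42)
B - (h(24, 14) - T) = -1749 - ((24 + 14) - 1*42) = -1749 - (38 - 42) = -1749 - 1*(-4) = -1749 + 4 = -1745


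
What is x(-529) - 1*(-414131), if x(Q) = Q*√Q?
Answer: 414131 - 12167*I ≈ 4.1413e+5 - 12167.0*I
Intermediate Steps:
x(Q) = Q^(3/2)
x(-529) - 1*(-414131) = (-529)^(3/2) - 1*(-414131) = -12167*I + 414131 = 414131 - 12167*I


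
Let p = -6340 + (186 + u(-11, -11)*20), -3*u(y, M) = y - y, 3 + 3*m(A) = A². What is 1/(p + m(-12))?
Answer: -1/6107 ≈ -0.00016375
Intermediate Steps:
m(A) = -1 + A²/3
u(y, M) = 0 (u(y, M) = -(y - y)/3 = -⅓*0 = 0)
p = -6154 (p = -6340 + (186 + 0*20) = -6340 + (186 + 0) = -6340 + 186 = -6154)
1/(p + m(-12)) = 1/(-6154 + (-1 + (⅓)*(-12)²)) = 1/(-6154 + (-1 + (⅓)*144)) = 1/(-6154 + (-1 + 48)) = 1/(-6154 + 47) = 1/(-6107) = -1/6107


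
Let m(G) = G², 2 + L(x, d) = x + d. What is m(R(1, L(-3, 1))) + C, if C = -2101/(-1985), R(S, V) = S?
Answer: 4086/1985 ≈ 2.0584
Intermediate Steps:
L(x, d) = -2 + d + x (L(x, d) = -2 + (x + d) = -2 + (d + x) = -2 + d + x)
C = 2101/1985 (C = -2101*(-1/1985) = 2101/1985 ≈ 1.0584)
m(R(1, L(-3, 1))) + C = 1² + 2101/1985 = 1 + 2101/1985 = 4086/1985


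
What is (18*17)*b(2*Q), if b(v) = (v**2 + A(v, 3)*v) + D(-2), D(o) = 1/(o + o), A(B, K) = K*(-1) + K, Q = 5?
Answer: 61047/2 ≈ 30524.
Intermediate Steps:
A(B, K) = 0 (A(B, K) = -K + K = 0)
D(o) = 1/(2*o)
b(v) = -1/4 + v**2 (b(v) = (v**2 + 0*v) + (1/2)/(-2) = (v**2 + 0) + (1/2)*(-1/2) = v**2 - 1/4 = -1/4 + v**2)
(18*17)*b(2*Q) = (18*17)*(-1/4 + (2*5)**2) = 306*(-1/4 + 10**2) = 306*(-1/4 + 100) = 306*(399/4) = 61047/2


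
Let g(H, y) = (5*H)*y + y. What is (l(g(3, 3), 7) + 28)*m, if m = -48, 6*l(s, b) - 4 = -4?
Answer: -1344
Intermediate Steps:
g(H, y) = y + 5*H*y (g(H, y) = 5*H*y + y = y + 5*H*y)
l(s, b) = 0 (l(s, b) = ⅔ + (⅙)*(-4) = ⅔ - ⅔ = 0)
(l(g(3, 3), 7) + 28)*m = (0 + 28)*(-48) = 28*(-48) = -1344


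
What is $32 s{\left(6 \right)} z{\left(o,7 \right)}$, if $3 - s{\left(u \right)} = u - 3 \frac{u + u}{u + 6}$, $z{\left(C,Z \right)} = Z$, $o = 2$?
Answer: $0$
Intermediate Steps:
$s{\left(u \right)} = 3 - u + \frac{6 u}{6 + u}$ ($s{\left(u \right)} = 3 - \left(u - 3 \frac{u + u}{u + 6}\right) = 3 - \left(u - 3 \frac{2 u}{6 + u}\right) = 3 - \left(u - \frac{6 u}{6 + u}\right) = 3 - u + \frac{6 u}{6 + u}$)
$32 s{\left(6 \right)} z{\left(o,7 \right)} = 32 \frac{18 - 6^{2} + 3 \cdot 6}{6 + 6} \cdot 7 = 32 \frac{18 - 36 + 18}{12} \cdot 7 = 32 \cdot \frac{1}{12} \cdot 0 \cdot 7 = 32 \cdot 0 \cdot 7 = 0 \cdot 7 = 0$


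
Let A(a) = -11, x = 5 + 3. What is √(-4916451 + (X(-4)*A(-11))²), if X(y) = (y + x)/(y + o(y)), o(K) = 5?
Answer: I*√4914515 ≈ 2216.9*I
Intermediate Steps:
x = 8
X(y) = (8 + y)/(5 + y) (X(y) = (y + 8)/(y + 5) = (8 + y)/(5 + y))
√(-4916451 + (X(-4)*A(-11))²) = √(-4916451 + (((8 - 4)/(5 - 4))*(-11))²) = √(-4916451 + ((4/1)*(-11))²) = √(-4916451 + ((1*4)*(-11))²) = √(-4916451 + (4*(-11))²) = √(-4916451 + (-44)²) = √(-4916451 + 1936) = √(-4914515) = I*√4914515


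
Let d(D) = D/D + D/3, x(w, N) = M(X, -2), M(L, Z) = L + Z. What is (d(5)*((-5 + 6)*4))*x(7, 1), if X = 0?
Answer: -64/3 ≈ -21.333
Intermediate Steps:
x(w, N) = -2 (x(w, N) = 0 - 2 = -2)
d(D) = 1 + D/3 (d(D) = 1 + D*(1/3) = 1 + D/3)
(d(5)*((-5 + 6)*4))*x(7, 1) = ((1 + (1/3)*5)*((-5 + 6)*4))*(-2) = ((1 + 5/3)*(1*4))*(-2) = ((8/3)*4)*(-2) = (32/3)*(-2) = -64/3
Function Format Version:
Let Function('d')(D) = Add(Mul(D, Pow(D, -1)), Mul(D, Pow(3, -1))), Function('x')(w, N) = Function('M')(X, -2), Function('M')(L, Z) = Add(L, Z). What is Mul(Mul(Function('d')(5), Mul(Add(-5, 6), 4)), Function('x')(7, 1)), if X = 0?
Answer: Rational(-64, 3) ≈ -21.333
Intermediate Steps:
Function('x')(w, N) = -2 (Function('x')(w, N) = Add(0, -2) = -2)
Function('d')(D) = Add(1, Mul(Rational(1, 3), D)) (Function('d')(D) = Add(1, Mul(D, Rational(1, 3))) = Add(1, Mul(Rational(1, 3), D)))
Mul(Mul(Function('d')(5), Mul(Add(-5, 6), 4)), Function('x')(7, 1)) = Mul(Mul(Add(1, Mul(Rational(1, 3), 5)), Mul(Add(-5, 6), 4)), -2) = Mul(Mul(Add(1, Rational(5, 3)), Mul(1, 4)), -2) = Mul(Mul(Rational(8, 3), 4), -2) = Mul(Rational(32, 3), -2) = Rational(-64, 3)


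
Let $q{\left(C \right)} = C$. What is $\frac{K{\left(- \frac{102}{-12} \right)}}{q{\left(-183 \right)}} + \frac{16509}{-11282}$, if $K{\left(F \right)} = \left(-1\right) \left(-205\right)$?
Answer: $- \frac{5333957}{2064606} \approx -2.5835$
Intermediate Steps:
$K{\left(F \right)} = 205$
$\frac{K{\left(- \frac{102}{-12} \right)}}{q{\left(-183 \right)}} + \frac{16509}{-11282} = \frac{205}{-183} + \frac{16509}{-11282} = 205 \left(- \frac{1}{183}\right) + 16509 \left(- \frac{1}{11282}\right) = - \frac{205}{183} - \frac{16509}{11282} = - \frac{5333957}{2064606}$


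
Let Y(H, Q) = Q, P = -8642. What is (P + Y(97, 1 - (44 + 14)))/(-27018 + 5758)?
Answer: 8699/21260 ≈ 0.40917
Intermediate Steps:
(P + Y(97, 1 - (44 + 14)))/(-27018 + 5758) = (-8642 + (1 - (44 + 14)))/(-27018 + 5758) = (-8642 + (1 - 1*58))/(-21260) = (-8642 + (1 - 58))*(-1/21260) = (-8642 - 57)*(-1/21260) = -8699*(-1/21260) = 8699/21260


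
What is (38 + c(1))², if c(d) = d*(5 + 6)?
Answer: 2401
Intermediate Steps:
c(d) = 11*d (c(d) = d*11 = 11*d)
(38 + c(1))² = (38 + 11*1)² = (38 + 11)² = 49² = 2401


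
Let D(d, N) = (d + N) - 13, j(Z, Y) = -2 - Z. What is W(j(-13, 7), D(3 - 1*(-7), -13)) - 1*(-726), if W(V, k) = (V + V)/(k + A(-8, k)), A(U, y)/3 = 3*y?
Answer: 58069/80 ≈ 725.86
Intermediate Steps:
A(U, y) = 9*y (A(U, y) = 3*(3*y) = 9*y)
D(d, N) = -13 + N + d (D(d, N) = (N + d) - 13 = -13 + N + d)
W(V, k) = V/(5*k) (W(V, k) = (V + V)/(k + 9*k) = (2*V)/((10*k)) = (2*V)*(1/(10*k)) = V/(5*k))
W(j(-13, 7), D(3 - 1*(-7), -13)) - 1*(-726) = (-2 - 1*(-13))/(5*(-13 - 13 + (3 - 1*(-7)))) - 1*(-726) = (-2 + 13)/(5*(-13 - 13 + (3 + 7))) + 726 = (1/5)*11/(-13 - 13 + 10) + 726 = (1/5)*11/(-16) + 726 = (1/5)*11*(-1/16) + 726 = -11/80 + 726 = 58069/80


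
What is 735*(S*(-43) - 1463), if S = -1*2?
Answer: -1012095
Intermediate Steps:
S = -2
735*(S*(-43) - 1463) = 735*(-2*(-43) - 1463) = 735*(86 - 1463) = 735*(-1377) = -1012095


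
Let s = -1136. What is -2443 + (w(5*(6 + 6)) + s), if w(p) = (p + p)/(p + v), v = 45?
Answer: -25045/7 ≈ -3577.9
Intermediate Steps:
w(p) = 2*p/(45 + p) (w(p) = (p + p)/(p + 45) = (2*p)/(45 + p) = 2*p/(45 + p))
-2443 + (w(5*(6 + 6)) + s) = -2443 + (2*(5*(6 + 6))/(45 + 5*(6 + 6)) - 1136) = -2443 + (2*(5*12)/(45 + 5*12) - 1136) = -2443 + (2*60/(45 + 60) - 1136) = -2443 + (2*60/105 - 1136) = -2443 + (2*60*(1/105) - 1136) = -2443 + (8/7 - 1136) = -2443 - 7944/7 = -25045/7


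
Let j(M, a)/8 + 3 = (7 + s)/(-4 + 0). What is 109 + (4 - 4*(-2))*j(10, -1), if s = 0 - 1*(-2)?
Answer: -395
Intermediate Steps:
s = 2 (s = 0 + 2 = 2)
j(M, a) = -42 (j(M, a) = -24 + 8*((7 + 2)/(-4 + 0)) = -24 + 8*(9/(-4)) = -24 + 8*(9*(-1/4)) = -24 + 8*(-9/4) = -24 - 18 = -42)
109 + (4 - 4*(-2))*j(10, -1) = 109 + (4 - 4*(-2))*(-42) = 109 + (4 + 8)*(-42) = 109 + 12*(-42) = 109 - 504 = -395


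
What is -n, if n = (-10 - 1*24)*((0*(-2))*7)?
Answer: 0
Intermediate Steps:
n = 0 (n = (-10 - 24)*(0*7) = -34*0 = 0)
-n = -1*0 = 0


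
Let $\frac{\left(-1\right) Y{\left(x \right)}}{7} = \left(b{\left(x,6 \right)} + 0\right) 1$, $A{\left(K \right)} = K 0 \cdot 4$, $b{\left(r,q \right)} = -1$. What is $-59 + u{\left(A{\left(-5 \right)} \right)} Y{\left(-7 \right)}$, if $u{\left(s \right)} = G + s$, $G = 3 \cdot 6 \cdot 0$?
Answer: $-59$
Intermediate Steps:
$G = 0$ ($G = 18 \cdot 0 = 0$)
$A{\left(K \right)} = 0$ ($A{\left(K \right)} = 0 \cdot 4 = 0$)
$Y{\left(x \right)} = 7$ ($Y{\left(x \right)} = - 7 \left(-1 + 0\right) 1 = - 7 \left(\left(-1\right) 1\right) = \left(-7\right) \left(-1\right) = 7$)
$u{\left(s \right)} = s$ ($u{\left(s \right)} = 0 + s = s$)
$-59 + u{\left(A{\left(-5 \right)} \right)} Y{\left(-7 \right)} = -59 + 0 \cdot 7 = -59 + 0 = -59$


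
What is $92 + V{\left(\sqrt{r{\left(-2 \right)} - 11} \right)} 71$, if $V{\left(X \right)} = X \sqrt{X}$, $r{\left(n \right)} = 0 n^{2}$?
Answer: $92 + 71 \cdot 11^{\frac{3}{4}} i^{\frac{3}{2}} \approx -211.24 + 303.24 i$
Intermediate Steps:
$r{\left(n \right)} = 0$
$V{\left(X \right)} = X^{\frac{3}{2}}$
$92 + V{\left(\sqrt{r{\left(-2 \right)} - 11} \right)} 71 = 92 + \left(\sqrt{0 - 11}\right)^{\frac{3}{2}} \cdot 71 = 92 + \left(\sqrt{-11}\right)^{\frac{3}{2}} \cdot 71 = 92 + \left(i \sqrt{11}\right)^{\frac{3}{2}} \cdot 71 = 92 + 11^{\frac{3}{4}} i^{\frac{3}{2}} \cdot 71 = 92 + 71 \cdot 11^{\frac{3}{4}} i^{\frac{3}{2}}$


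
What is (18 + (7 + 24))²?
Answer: 2401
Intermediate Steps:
(18 + (7 + 24))² = (18 + 31)² = 49² = 2401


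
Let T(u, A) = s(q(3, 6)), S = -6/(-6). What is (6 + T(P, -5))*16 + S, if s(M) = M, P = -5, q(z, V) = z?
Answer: 145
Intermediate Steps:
S = 1 (S = -6*(-⅙) = 1)
T(u, A) = 3
(6 + T(P, -5))*16 + S = (6 + 3)*16 + 1 = 9*16 + 1 = 144 + 1 = 145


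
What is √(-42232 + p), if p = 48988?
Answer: 2*√1689 ≈ 82.195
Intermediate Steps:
√(-42232 + p) = √(-42232 + 48988) = √6756 = 2*√1689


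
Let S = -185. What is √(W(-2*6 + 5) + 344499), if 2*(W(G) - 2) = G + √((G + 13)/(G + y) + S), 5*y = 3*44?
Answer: √(12965507910 + 194*I*√1737755)/194 ≈ 586.94 + 0.0057885*I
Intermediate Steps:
y = 132/5 (y = (3*44)/5 = (⅕)*132 = 132/5 ≈ 26.400)
W(G) = 2 + G/2 + √(-185 + (13 + G)/(132/5 + G))/2 (W(G) = 2 + (G + √((G + 13)/(G + 132/5) - 185))/2 = 2 + (G + √((13 + G)/(132/5 + G) - 185))/2 = 2 + (G + √(-185 + (13 + G)/(132/5 + G)))/2 = 2 + (G/2 + √(-185 + (13 + G)/(132/5 + G))/2) = 2 + G/2 + √(-185 + (13 + G)/(132/5 + G))/2)
√(W(-2*6 + 5) + 344499) = √((2 + (-2*6 + 5)/2 + √5*√((-4871 - 184*(-2*6 + 5))/(132 + 5*(-2*6 + 5)))/2) + 344499) = √((2 + (-12 + 5)/2 + √5*√((-4871 - 184*(-12 + 5))/(132 + 5*(-12 + 5)))/2) + 344499) = √((2 + (½)*(-7) + √5*√((-4871 - 184*(-7))/(132 + 5*(-7)))/2) + 344499) = √((2 - 7/2 + √5*√((-4871 + 1288)/(132 - 35))/2) + 344499) = √((2 - 7/2 + √5*√(-3583/97)/2) + 344499) = √((2 - 7/2 + √5*(I*√347551/97)/2) + 344499) = √((2 - 7/2 + I*√1737755/194) + 344499) = √((-3/2 + I*√1737755/194) + 344499) = √(688995/2 + I*√1737755/194)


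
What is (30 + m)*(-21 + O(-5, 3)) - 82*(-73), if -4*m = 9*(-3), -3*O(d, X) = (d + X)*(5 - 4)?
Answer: 20955/4 ≈ 5238.8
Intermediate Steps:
O(d, X) = -X/3 - d/3 (O(d, X) = -(d + X)*(5 - 4)/3 = -(X + d)/3 = -X/3 - d/3)
m = 27/4 (m = -9*(-3)/4 = -¼*(-27) = 27/4 ≈ 6.7500)
(30 + m)*(-21 + O(-5, 3)) - 82*(-73) = (30 + 27/4)*(-21 + (-⅓*3 - ⅓*(-5))) - 82*(-73) = 147*(-21 + (-1 + 5/3))/4 + 5986 = 147*(-21 + ⅔)/4 + 5986 = (147/4)*(-61/3) + 5986 = -2989/4 + 5986 = 20955/4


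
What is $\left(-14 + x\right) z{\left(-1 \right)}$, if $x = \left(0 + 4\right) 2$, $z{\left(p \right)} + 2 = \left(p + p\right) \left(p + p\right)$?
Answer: $-12$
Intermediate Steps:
$z{\left(p \right)} = -2 + 4 p^{2}$ ($z{\left(p \right)} = -2 + \left(p + p\right) \left(p + p\right) = -2 + 2 p 2 p = -2 + 4 p^{2}$)
$x = 8$ ($x = 4 \cdot 2 = 8$)
$\left(-14 + x\right) z{\left(-1 \right)} = \left(-14 + 8\right) \left(-2 + 4 \left(-1\right)^{2}\right) = - 6 \left(-2 + 4 \cdot 1\right) = - 6 \left(-2 + 4\right) = \left(-6\right) 2 = -12$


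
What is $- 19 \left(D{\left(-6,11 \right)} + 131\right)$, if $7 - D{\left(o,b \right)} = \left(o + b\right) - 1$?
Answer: $-2546$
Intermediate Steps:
$D{\left(o,b \right)} = 8 - b - o$ ($D{\left(o,b \right)} = 7 - \left(\left(o + b\right) - 1\right) = 7 - \left(\left(b + o\right) - 1\right) = 7 - \left(-1 + b + o\right) = 8 - b - o$)
$- 19 \left(D{\left(-6,11 \right)} + 131\right) = - 19 \left(\left(8 - 11 - -6\right) + 131\right) = - 19 \left(\left(8 - 11 + 6\right) + 131\right) = - 19 \left(3 + 131\right) = \left(-19\right) 134 = -2546$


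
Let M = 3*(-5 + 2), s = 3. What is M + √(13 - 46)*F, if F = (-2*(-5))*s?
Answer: -9 + 30*I*√33 ≈ -9.0 + 172.34*I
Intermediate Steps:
F = 30 (F = -2*(-5)*3 = 10*3 = 30)
M = -9 (M = 3*(-3) = -9)
M + √(13 - 46)*F = -9 + √(13 - 46)*30 = -9 + √(-33)*30 = -9 + (I*√33)*30 = -9 + 30*I*√33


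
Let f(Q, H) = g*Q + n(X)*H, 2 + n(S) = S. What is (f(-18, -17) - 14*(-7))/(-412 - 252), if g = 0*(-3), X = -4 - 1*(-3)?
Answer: -149/664 ≈ -0.22440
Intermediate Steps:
X = -1 (X = -4 + 3 = -1)
n(S) = -2 + S
g = 0
f(Q, H) = -3*H (f(Q, H) = 0*Q + (-2 - 1)*H = 0 - 3*H = -3*H)
(f(-18, -17) - 14*(-7))/(-412 - 252) = (-3*(-17) - 14*(-7))/(-412 - 252) = (51 + 98)/(-664) = 149*(-1/664) = -149/664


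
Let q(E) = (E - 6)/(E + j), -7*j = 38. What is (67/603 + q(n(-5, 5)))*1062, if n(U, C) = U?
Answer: 90388/73 ≈ 1238.2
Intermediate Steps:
j = -38/7 (j = -1/7*38 = -38/7 ≈ -5.4286)
q(E) = (-6 + E)/(-38/7 + E) (q(E) = (E - 6)/(E - 38/7) = (-6 + E)/(-38/7 + E))
(67/603 + q(n(-5, 5)))*1062 = (67/603 + 7*(-6 - 5)/(-38 + 7*(-5)))*1062 = (67*(1/603) + 7*(-11)/(-38 - 35))*1062 = (1/9 + 7*(-11)/(-73))*1062 = (1/9 + 7*(-1/73)*(-11))*1062 = (1/9 + 77/73)*1062 = (766/657)*1062 = 90388/73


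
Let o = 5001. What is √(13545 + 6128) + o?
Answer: 5001 + √19673 ≈ 5141.3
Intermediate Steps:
√(13545 + 6128) + o = √(13545 + 6128) + 5001 = √19673 + 5001 = 5001 + √19673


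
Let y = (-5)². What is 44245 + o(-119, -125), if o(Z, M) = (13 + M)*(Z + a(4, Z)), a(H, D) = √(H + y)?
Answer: 57573 - 112*√29 ≈ 56970.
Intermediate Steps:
y = 25
a(H, D) = √(25 + H) (a(H, D) = √(H + 25) = √(25 + H))
o(Z, M) = (13 + M)*(Z + √29) (o(Z, M) = (13 + M)*(Z + √(25 + 4)) = (13 + M)*(Z + √29))
44245 + o(-119, -125) = 44245 + (13*(-119) + 13*√29 - 125*(-119) - 125*√29) = 44245 + (-1547 + 13*√29 + 14875 - 125*√29) = 44245 + (13328 - 112*√29) = 57573 - 112*√29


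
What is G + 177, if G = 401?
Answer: 578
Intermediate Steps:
G + 177 = 401 + 177 = 578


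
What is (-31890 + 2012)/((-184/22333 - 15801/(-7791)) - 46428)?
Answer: 75342964186/117071790555 ≈ 0.64356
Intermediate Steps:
(-31890 + 2012)/((-184/22333 - 15801/(-7791)) - 46428) = -29878/((-184*1/22333 - 15801*(-1/7791)) - 46428) = -29878/((-8/971 + 5267/2597) - 46428) = -29878/(5093481/2521687 - 46428) = -29878/(-117071790555/2521687) = -29878*(-2521687/117071790555) = 75342964186/117071790555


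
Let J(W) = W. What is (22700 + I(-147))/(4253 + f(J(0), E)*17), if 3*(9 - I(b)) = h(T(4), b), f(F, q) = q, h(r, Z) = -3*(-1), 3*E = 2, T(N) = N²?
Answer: 68124/12793 ≈ 5.3251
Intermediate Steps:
E = ⅔ (E = (⅓)*2 = ⅔ ≈ 0.66667)
h(r, Z) = 3
I(b) = 8 (I(b) = 9 - ⅓*3 = 9 - 1 = 8)
(22700 + I(-147))/(4253 + f(J(0), E)*17) = (22700 + 8)/(4253 + (⅔)*17) = 22708/(4253 + 34/3) = 22708/(12793/3) = 22708*(3/12793) = 68124/12793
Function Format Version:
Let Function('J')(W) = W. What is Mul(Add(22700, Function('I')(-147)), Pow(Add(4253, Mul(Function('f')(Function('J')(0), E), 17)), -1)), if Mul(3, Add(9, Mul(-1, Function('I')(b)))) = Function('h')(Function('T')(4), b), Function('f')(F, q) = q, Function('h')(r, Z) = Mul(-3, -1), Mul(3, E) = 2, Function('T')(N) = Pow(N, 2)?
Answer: Rational(68124, 12793) ≈ 5.3251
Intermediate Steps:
E = Rational(2, 3) (E = Mul(Rational(1, 3), 2) = Rational(2, 3) ≈ 0.66667)
Function('h')(r, Z) = 3
Function('I')(b) = 8 (Function('I')(b) = Add(9, Mul(Rational(-1, 3), 3)) = Add(9, -1) = 8)
Mul(Add(22700, Function('I')(-147)), Pow(Add(4253, Mul(Function('f')(Function('J')(0), E), 17)), -1)) = Mul(Add(22700, 8), Pow(Add(4253, Mul(Rational(2, 3), 17)), -1)) = Mul(22708, Pow(Add(4253, Rational(34, 3)), -1)) = Mul(22708, Pow(Rational(12793, 3), -1)) = Mul(22708, Rational(3, 12793)) = Rational(68124, 12793)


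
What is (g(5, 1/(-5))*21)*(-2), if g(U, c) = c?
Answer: 42/5 ≈ 8.4000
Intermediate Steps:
(g(5, 1/(-5))*21)*(-2) = (21/(-5))*(-2) = -1/5*21*(-2) = -21/5*(-2) = 42/5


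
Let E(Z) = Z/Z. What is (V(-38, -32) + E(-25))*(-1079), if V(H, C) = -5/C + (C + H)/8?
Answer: 262197/32 ≈ 8193.7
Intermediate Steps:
E(Z) = 1
V(H, C) = -5/C + C/8 + H/8 (V(H, C) = -5/C + (C + H)*(⅛) = -5/C + (C/8 + H/8) = -5/C + C/8 + H/8)
(V(-38, -32) + E(-25))*(-1079) = ((⅛)*(-40 - 32*(-32 - 38))/(-32) + 1)*(-1079) = ((⅛)*(-1/32)*(-40 - 32*(-70)) + 1)*(-1079) = ((⅛)*(-1/32)*(-40 + 2240) + 1)*(-1079) = ((⅛)*(-1/32)*2200 + 1)*(-1079) = (-275/32 + 1)*(-1079) = -243/32*(-1079) = 262197/32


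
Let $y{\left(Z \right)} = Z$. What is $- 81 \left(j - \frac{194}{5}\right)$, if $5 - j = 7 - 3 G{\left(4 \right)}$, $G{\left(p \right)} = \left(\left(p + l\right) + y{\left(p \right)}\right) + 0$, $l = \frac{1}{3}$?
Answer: $\frac{6399}{5} \approx 1279.8$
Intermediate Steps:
$l = \frac{1}{3} \approx 0.33333$
$G{\left(p \right)} = \frac{1}{3} + 2 p$ ($G{\left(p \right)} = \left(\left(p + \frac{1}{3}\right) + p\right) + 0 = \left(\left(\frac{1}{3} + p\right) + p\right) + 0 = \left(\frac{1}{3} + 2 p\right) + 0 = \frac{1}{3} + 2 p$)
$j = 23$ ($j = 5 - \left(7 - 3 \left(\frac{1}{3} + 2 \cdot 4\right)\right) = 5 - \left(7 - 3 \left(\frac{1}{3} + 8\right)\right) = 5 - \left(7 - 25\right) = 5 - -18 = 5 + 18 = 23$)
$- 81 \left(j - \frac{194}{5}\right) = - 81 \left(23 - \frac{194}{5}\right) = \left(-81\right) \left(- \frac{79}{5}\right) = \frac{6399}{5}$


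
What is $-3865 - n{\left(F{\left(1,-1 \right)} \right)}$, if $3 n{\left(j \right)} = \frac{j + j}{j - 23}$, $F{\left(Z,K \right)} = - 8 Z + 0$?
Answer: $- \frac{359461}{93} \approx -3865.2$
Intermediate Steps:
$F{\left(Z,K \right)} = - 8 Z$
$n{\left(j \right)} = \frac{2 j}{3 \left(-23 + j\right)}$ ($n{\left(j \right)} = \frac{\left(j + j\right) \frac{1}{j - 23}}{3} = \frac{2 j \frac{1}{-23 + j}}{3} = \frac{2 j}{3 \left(-23 + j\right)}$)
$-3865 - n{\left(F{\left(1,-1 \right)} \right)} = -3865 - \frac{2 \left(\left(-8\right) 1\right)}{3 \left(-23 - 8\right)} = -3865 - \frac{2}{3} \left(-8\right) \frac{1}{-23 - 8} = -3865 - \frac{2}{3} \left(-8\right) \frac{1}{-31} = -3865 - \frac{2}{3} \left(-8\right) \left(- \frac{1}{31}\right) = -3865 - \frac{16}{93} = - \frac{359461}{93}$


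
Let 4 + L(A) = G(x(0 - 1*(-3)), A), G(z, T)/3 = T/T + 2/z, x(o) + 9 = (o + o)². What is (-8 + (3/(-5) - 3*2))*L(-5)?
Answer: 511/45 ≈ 11.356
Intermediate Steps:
x(o) = -9 + 4*o² (x(o) = -9 + (o + o)² = -9 + (2*o)² = -9 + 4*o²)
G(z, T) = 3 + 6/z (G(z, T) = 3*(T/T + 2/z) = 3*(1 + 2/z) = 3 + 6/z)
L(A) = -7/9 (L(A) = -4 + (3 + 6/(-9 + 4*(0 - 1*(-3))²)) = -4 + (3 + 6/(-9 + 4*(0 + 3)²)) = -4 + (3 + 6/(-9 + 4*3²)) = -4 + (3 + 6/(-9 + 4*9)) = -4 + (3 + 6/(-9 + 36)) = -4 + (3 + 6/27) = -4 + (3 + 6*(1/27)) = -4 + (3 + 2/9) = -4 + 29/9 = -7/9)
(-8 + (3/(-5) - 3*2))*L(-5) = (-8 + (3/(-5) - 3*2))*(-7/9) = (-8 + (3*(-⅕) - 6))*(-7/9) = (-8 + (-⅗ - 6))*(-7/9) = (-8 - 33/5)*(-7/9) = -73/5*(-7/9) = 511/45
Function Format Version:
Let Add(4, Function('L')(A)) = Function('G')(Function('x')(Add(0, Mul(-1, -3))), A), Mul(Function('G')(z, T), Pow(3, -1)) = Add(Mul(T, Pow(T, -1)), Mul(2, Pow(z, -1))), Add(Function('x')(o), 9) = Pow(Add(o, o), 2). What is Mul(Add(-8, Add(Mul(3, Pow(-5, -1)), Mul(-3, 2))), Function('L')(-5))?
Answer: Rational(511, 45) ≈ 11.356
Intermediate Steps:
Function('x')(o) = Add(-9, Mul(4, Pow(o, 2))) (Function('x')(o) = Add(-9, Pow(Add(o, o), 2)) = Add(-9, Pow(Mul(2, o), 2)) = Add(-9, Mul(4, Pow(o, 2))))
Function('G')(z, T) = Add(3, Mul(6, Pow(z, -1))) (Function('G')(z, T) = Mul(3, Add(Mul(T, Pow(T, -1)), Mul(2, Pow(z, -1)))) = Mul(3, Add(1, Mul(2, Pow(z, -1)))) = Add(3, Mul(6, Pow(z, -1))))
Function('L')(A) = Rational(-7, 9) (Function('L')(A) = Add(-4, Add(3, Mul(6, Pow(Add(-9, Mul(4, Pow(Add(0, Mul(-1, -3)), 2))), -1)))) = Add(-4, Add(3, Mul(6, Pow(Add(-9, Mul(4, Pow(Add(0, 3), 2))), -1)))) = Add(-4, Add(3, Mul(6, Pow(Add(-9, Mul(4, Pow(3, 2))), -1)))) = Add(-4, Add(3, Mul(6, Pow(Add(-9, Mul(4, 9)), -1)))) = Add(-4, Add(3, Mul(6, Pow(Add(-9, 36), -1)))) = Add(-4, Add(3, Mul(6, Pow(27, -1)))) = Add(-4, Add(3, Mul(6, Rational(1, 27)))) = Add(-4, Add(3, Rational(2, 9))) = Add(-4, Rational(29, 9)) = Rational(-7, 9))
Mul(Add(-8, Add(Mul(3, Pow(-5, -1)), Mul(-3, 2))), Function('L')(-5)) = Mul(Add(-8, Add(Mul(3, Pow(-5, -1)), Mul(-3, 2))), Rational(-7, 9)) = Mul(Add(-8, Add(Mul(3, Rational(-1, 5)), -6)), Rational(-7, 9)) = Mul(Add(-8, Add(Rational(-3, 5), -6)), Rational(-7, 9)) = Mul(Add(-8, Rational(-33, 5)), Rational(-7, 9)) = Mul(Rational(-73, 5), Rational(-7, 9)) = Rational(511, 45)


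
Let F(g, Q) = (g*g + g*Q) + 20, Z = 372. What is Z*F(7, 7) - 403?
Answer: 43493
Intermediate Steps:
F(g, Q) = 20 + g**2 + Q*g (F(g, Q) = (g**2 + Q*g) + 20 = 20 + g**2 + Q*g)
Z*F(7, 7) - 403 = 372*(20 + 7**2 + 7*7) - 403 = 372*(20 + 49 + 49) - 403 = 372*118 - 403 = 43896 - 403 = 43493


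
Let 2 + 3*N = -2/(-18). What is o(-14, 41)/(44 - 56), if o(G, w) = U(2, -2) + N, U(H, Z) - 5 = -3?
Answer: -37/324 ≈ -0.11420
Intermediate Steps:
N = -17/27 (N = -2/3 + (-2/(-18))/3 = -2/3 + (-2*(-1/18))/3 = -2/3 + (1/3)*(1/9) = -2/3 + 1/27 = -17/27 ≈ -0.62963)
U(H, Z) = 2 (U(H, Z) = 5 - 3 = 2)
o(G, w) = 37/27 (o(G, w) = 2 - 17/27 = 37/27)
o(-14, 41)/(44 - 56) = 37/(27*(44 - 56)) = (37/27)/(-12) = (37/27)*(-1/12) = -37/324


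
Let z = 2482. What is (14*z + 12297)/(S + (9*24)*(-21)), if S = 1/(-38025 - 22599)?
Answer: -570411216/54998093 ≈ -10.371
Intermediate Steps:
S = -1/60624 (S = 1/(-60624) = -1/60624 ≈ -1.6495e-5)
(14*z + 12297)/(S + (9*24)*(-21)) = (14*2482 + 12297)/(-1/60624 + (9*24)*(-21)) = (34748 + 12297)/(-1/60624 + 216*(-21)) = 47045/(-1/60624 - 4536) = 47045/(-274990465/60624) = 47045*(-60624/274990465) = -570411216/54998093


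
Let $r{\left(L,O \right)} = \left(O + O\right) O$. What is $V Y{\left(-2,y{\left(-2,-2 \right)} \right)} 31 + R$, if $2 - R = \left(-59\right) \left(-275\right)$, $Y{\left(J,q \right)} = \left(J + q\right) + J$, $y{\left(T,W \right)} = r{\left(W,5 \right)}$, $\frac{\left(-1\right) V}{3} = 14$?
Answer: $-76115$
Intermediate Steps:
$r{\left(L,O \right)} = 2 O^{2}$ ($r{\left(L,O \right)} = 2 O O = 2 O^{2}$)
$V = -42$ ($V = \left(-3\right) 14 = -42$)
$y{\left(T,W \right)} = 50$ ($y{\left(T,W \right)} = 2 \cdot 5^{2} = 2 \cdot 25 = 50$)
$Y{\left(J,q \right)} = q + 2 J$
$R = -16223$ ($R = 2 - \left(-59\right) \left(-275\right) = 2 - 16225 = -16223$)
$V Y{\left(-2,y{\left(-2,-2 \right)} \right)} 31 + R = - 42 \left(50 + 2 \left(-2\right)\right) 31 - 16223 = - 42 \left(50 - 4\right) 31 - 16223 = \left(-42\right) 46 \cdot 31 - 16223 = \left(-1932\right) 31 - 16223 = -59892 - 16223 = -76115$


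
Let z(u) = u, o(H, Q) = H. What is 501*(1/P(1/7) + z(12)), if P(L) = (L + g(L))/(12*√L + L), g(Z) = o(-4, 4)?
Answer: 53941/9 - 668*√7/3 ≈ 5404.3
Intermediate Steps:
g(Z) = -4
P(L) = (-4 + L)/(L + 12*√L) (P(L) = (L - 4)/(12*√L + L) = (-4 + L)/(L + 12*√L))
501*(1/P(1/7) + z(12)) = 501*(1/((-4 + 1/7)/(1/7 + 12*√(1/7))) + 12) = 501*(1/((-4 + ⅐)/(⅐ + 12*√(⅐))) + 12) = 501*(1/(-27/7/(⅐ + 12*(√7/7))) + 12) = 501*(1/(-27/7/(⅐ + 12*√7/7)) + 12) = 501*(1/(-27/(7*(⅐ + 12*√7/7))) + 12) = 501*((-1/27 - 4*√7/9) + 12) = 501*(323/27 - 4*√7/9) = 53941/9 - 668*√7/3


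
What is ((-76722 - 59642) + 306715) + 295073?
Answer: 465424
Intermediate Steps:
((-76722 - 59642) + 306715) + 295073 = (-136364 + 306715) + 295073 = 170351 + 295073 = 465424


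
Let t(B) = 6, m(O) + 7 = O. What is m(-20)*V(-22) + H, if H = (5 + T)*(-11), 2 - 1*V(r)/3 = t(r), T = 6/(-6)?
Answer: 280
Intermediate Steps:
m(O) = -7 + O
T = -1 (T = 6*(-⅙) = -1)
V(r) = -12 (V(r) = 6 - 3*6 = 6 - 18 = -12)
H = -44 (H = (5 - 1)*(-11) = 4*(-11) = -44)
m(-20)*V(-22) + H = (-7 - 20)*(-12) - 44 = -27*(-12) - 44 = 324 - 44 = 280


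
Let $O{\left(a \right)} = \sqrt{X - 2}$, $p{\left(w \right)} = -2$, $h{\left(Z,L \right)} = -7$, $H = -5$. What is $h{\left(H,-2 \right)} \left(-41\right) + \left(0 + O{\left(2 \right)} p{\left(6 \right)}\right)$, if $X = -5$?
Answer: $287 - 2 i \sqrt{7} \approx 287.0 - 5.2915 i$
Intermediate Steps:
$O{\left(a \right)} = i \sqrt{7}$ ($O{\left(a \right)} = \sqrt{-5 - 2} = \sqrt{-7} = i \sqrt{7}$)
$h{\left(H,-2 \right)} \left(-41\right) + \left(0 + O{\left(2 \right)} p{\left(6 \right)}\right) = \left(-7\right) \left(-41\right) + \left(0 + i \sqrt{7} \left(-2\right)\right) = 287 + \left(0 - 2 i \sqrt{7}\right) = 287 - 2 i \sqrt{7}$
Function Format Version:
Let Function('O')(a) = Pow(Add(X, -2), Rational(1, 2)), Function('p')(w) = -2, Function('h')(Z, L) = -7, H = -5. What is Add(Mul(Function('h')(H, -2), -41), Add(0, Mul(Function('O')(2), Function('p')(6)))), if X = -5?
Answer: Add(287, Mul(-2, I, Pow(7, Rational(1, 2)))) ≈ Add(287.00, Mul(-5.2915, I))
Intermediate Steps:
Function('O')(a) = Mul(I, Pow(7, Rational(1, 2))) (Function('O')(a) = Pow(Add(-5, -2), Rational(1, 2)) = Pow(-7, Rational(1, 2)) = Mul(I, Pow(7, Rational(1, 2))))
Add(Mul(Function('h')(H, -2), -41), Add(0, Mul(Function('O')(2), Function('p')(6)))) = Add(Mul(-7, -41), Add(0, Mul(Mul(I, Pow(7, Rational(1, 2))), -2))) = Add(287, Add(0, Mul(-2, I, Pow(7, Rational(1, 2))))) = Add(287, Mul(-2, I, Pow(7, Rational(1, 2))))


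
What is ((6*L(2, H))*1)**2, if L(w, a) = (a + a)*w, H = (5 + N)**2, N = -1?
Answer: 147456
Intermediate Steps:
H = 16 (H = (5 - 1)**2 = 4**2 = 16)
L(w, a) = 2*a*w (L(w, a) = (2*a)*w = 2*a*w)
((6*L(2, H))*1)**2 = ((6*(2*16*2))*1)**2 = ((6*64)*1)**2 = (384*1)**2 = 384**2 = 147456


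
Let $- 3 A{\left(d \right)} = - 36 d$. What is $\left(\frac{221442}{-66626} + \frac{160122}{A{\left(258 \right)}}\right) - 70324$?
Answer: $- \frac{1208003068597}{17189508} \approx -70276.0$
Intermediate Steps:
$A{\left(d \right)} = 12 d$ ($A{\left(d \right)} = - \frac{\left(-36\right) d}{3} = 12 d$)
$\left(\frac{221442}{-66626} + \frac{160122}{A{\left(258 \right)}}\right) - 70324 = \left(\frac{221442}{-66626} + \frac{160122}{12 \cdot 258}\right) - 70324 = \left(221442 \left(- \frac{1}{66626}\right) + \frac{160122}{3096}\right) - 70324 = \left(- \frac{110721}{33313} + 160122 \cdot \frac{1}{3096}\right) - 70324 = \left(- \frac{110721}{33313} + \frac{26687}{516}\right) - 70324 = \frac{831891995}{17189508} - 70324 = - \frac{1208003068597}{17189508}$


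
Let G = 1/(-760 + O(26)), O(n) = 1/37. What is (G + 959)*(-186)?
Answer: -1671897208/9373 ≈ -1.7837e+5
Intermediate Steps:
O(n) = 1/37
G = -37/28119 (G = 1/(-760 + 1/37) = 1/(-28119/37) = -37/28119 ≈ -0.0013158)
(G + 959)*(-186) = (-37/28119 + 959)*(-186) = (26966084/28119)*(-186) = -1671897208/9373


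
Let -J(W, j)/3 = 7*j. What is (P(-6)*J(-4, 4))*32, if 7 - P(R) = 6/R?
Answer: -21504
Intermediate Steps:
P(R) = 7 - 6/R
J(W, j) = -21*j
(P(-6)*J(-4, 4))*32 = ((7 - 6/(-6))*(-21*4))*32 = ((7 - 6*(-⅙))*(-84))*32 = ((7 + 1)*(-84))*32 = (8*(-84))*32 = -672*32 = -21504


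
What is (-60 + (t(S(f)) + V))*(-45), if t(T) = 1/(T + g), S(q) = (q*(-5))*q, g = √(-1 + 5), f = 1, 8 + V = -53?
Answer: 5460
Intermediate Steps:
V = -61 (V = -8 - 53 = -61)
g = 2 (g = √4 = 2)
S(q) = -5*q² (S(q) = (-5*q)*q = -5*q²)
t(T) = 1/(2 + T) (t(T) = 1/(T + 2) = 1/(2 + T))
(-60 + (t(S(f)) + V))*(-45) = (-60 + (1/(2 - 5*1²) - 61))*(-45) = (-60 + (1/(2 - 5*1) - 61))*(-45) = (-60 + (1/(2 - 5) - 61))*(-45) = (-60 + (1/(-3) - 61))*(-45) = (-60 + (-⅓ - 61))*(-45) = (-60 - 184/3)*(-45) = -364/3*(-45) = 5460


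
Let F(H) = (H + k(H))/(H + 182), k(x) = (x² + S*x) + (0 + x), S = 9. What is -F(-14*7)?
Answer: -203/2 ≈ -101.50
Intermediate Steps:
k(x) = x² + 10*x (k(x) = (x² + 9*x) + (0 + x) = (x² + 9*x) + x = x² + 10*x)
F(H) = (H + H*(10 + H))/(182 + H) (F(H) = (H + H*(10 + H))/(H + 182) = (H + H*(10 + H))/(182 + H))
-F(-14*7) = -(-14*7)*(11 - 14*7)/(182 - 14*7) = -(-98)*(11 - 98)/(182 - 98) = -(-98)*(-87)/84 = -1*203/2 = -203/2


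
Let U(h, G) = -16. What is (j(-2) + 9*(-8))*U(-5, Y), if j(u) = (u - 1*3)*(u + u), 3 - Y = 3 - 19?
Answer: 832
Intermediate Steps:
Y = 19 (Y = 3 - (3 - 19) = 3 - 1*(-16) = 3 + 16 = 19)
j(u) = 2*u*(-3 + u) (j(u) = (u - 3)*(2*u) = (-3 + u)*(2*u) = 2*u*(-3 + u))
(j(-2) + 9*(-8))*U(-5, Y) = (2*(-2)*(-3 - 2) + 9*(-8))*(-16) = (2*(-2)*(-5) - 72)*(-16) = (20 - 72)*(-16) = -52*(-16) = 832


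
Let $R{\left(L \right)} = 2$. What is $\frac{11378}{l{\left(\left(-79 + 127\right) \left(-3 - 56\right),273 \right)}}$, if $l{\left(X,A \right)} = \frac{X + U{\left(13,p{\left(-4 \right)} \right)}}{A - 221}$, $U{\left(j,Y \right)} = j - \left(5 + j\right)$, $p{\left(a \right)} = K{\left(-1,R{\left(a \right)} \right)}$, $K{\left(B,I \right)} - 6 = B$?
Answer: $- \frac{591656}{2837} \approx -208.55$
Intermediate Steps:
$K{\left(B,I \right)} = 6 + B$
$p{\left(a \right)} = 5$ ($p{\left(a \right)} = 6 - 1 = 5$)
$U{\left(j,Y \right)} = -5$
$l{\left(X,A \right)} = \frac{-5 + X}{-221 + A}$ ($l{\left(X,A \right)} = \frac{X - 5}{A - 221} = \frac{-5 + X}{-221 + A}$)
$\frac{11378}{l{\left(\left(-79 + 127\right) \left(-3 - 56\right),273 \right)}} = \frac{11378}{\frac{1}{-221 + 273} \left(-5 + \left(-79 + 127\right) \left(-3 - 56\right)\right)} = \frac{11378}{\frac{1}{52} \left(-5 + 48 \left(-59\right)\right)} = \frac{11378}{\frac{1}{52} \left(-5 - 2832\right)} = \frac{11378}{\frac{1}{52} \left(-2837\right)} = \frac{11378}{- \frac{2837}{52}} = 11378 \left(- \frac{52}{2837}\right) = - \frac{591656}{2837}$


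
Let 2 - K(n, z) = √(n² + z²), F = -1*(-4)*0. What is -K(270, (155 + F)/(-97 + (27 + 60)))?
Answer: -2 + √292561/2 ≈ 268.44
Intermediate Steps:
F = 0 (F = 4*0 = 0)
K(n, z) = 2 - √(n² + z²)
-K(270, (155 + F)/(-97 + (27 + 60))) = -(2 - √(270² + ((155 + 0)/(-97 + (27 + 60)))²)) = -(2 - √(72900 + (155/(-97 + 87))²)) = -(2 - √(72900 + (155/(-10))²)) = -(2 - √(72900 + (155*(-⅒))²)) = -(2 - √(72900 + (-31/2)²)) = -(2 - √(72900 + 961/4)) = -(2 - √(292561/4)) = -(2 - √292561/2) = -2 + √292561/2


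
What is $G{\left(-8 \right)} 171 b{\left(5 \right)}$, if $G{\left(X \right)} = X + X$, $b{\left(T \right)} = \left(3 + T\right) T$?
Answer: $-109440$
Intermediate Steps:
$b{\left(T \right)} = T \left(3 + T\right)$
$G{\left(X \right)} = 2 X$
$G{\left(-8 \right)} 171 b{\left(5 \right)} = 2 \left(-8\right) 171 \cdot 5 \left(3 + 5\right) = \left(-16\right) 171 \cdot 5 \cdot 8 = \left(-2736\right) 40 = -109440$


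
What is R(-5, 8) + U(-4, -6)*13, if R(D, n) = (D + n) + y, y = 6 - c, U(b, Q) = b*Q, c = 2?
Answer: 319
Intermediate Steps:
U(b, Q) = Q*b
y = 4 (y = 6 - 1*2 = 6 - 2 = 4)
R(D, n) = 4 + D + n (R(D, n) = (D + n) + 4 = 4 + D + n)
R(-5, 8) + U(-4, -6)*13 = (4 - 5 + 8) - 6*(-4)*13 = 7 + 24*13 = 7 + 312 = 319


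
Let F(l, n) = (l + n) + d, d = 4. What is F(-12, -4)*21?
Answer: -252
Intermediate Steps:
F(l, n) = 4 + l + n (F(l, n) = (l + n) + 4 = 4 + l + n)
F(-12, -4)*21 = (4 - 12 - 4)*21 = -12*21 = -252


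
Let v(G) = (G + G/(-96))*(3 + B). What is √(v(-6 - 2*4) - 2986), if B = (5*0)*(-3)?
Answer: I*√48441/4 ≈ 55.023*I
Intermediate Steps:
B = 0 (B = 0*(-3) = 0)
v(G) = 95*G/32 (v(G) = (G + G/(-96))*(3 + 0) = (G + G*(-1/96))*3 = (G - G/96)*3 = (95*G/96)*3 = 95*G/32)
√(v(-6 - 2*4) - 2986) = √(95*(-6 - 2*4)/32 - 2986) = √(95*(-6 - 8)/32 - 2986) = √((95/32)*(-14) - 2986) = √(-665/16 - 2986) = √(-48441/16) = I*√48441/4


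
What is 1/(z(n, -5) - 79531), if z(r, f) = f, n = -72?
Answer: -1/79536 ≈ -1.2573e-5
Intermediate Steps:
1/(z(n, -5) - 79531) = 1/(-5 - 79531) = 1/(-79536) = -1/79536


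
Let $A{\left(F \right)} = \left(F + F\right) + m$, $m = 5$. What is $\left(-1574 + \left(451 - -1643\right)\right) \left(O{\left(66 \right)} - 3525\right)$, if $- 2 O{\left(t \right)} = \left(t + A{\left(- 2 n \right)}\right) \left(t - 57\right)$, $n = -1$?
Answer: $-2008500$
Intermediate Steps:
$A{\left(F \right)} = 5 + 2 F$ ($A{\left(F \right)} = \left(F + F\right) + 5 = 2 F + 5 = 5 + 2 F$)
$O{\left(t \right)} = - \frac{\left(-57 + t\right) \left(9 + t\right)}{2}$ ($O{\left(t \right)} = - \frac{\left(t + \left(5 + 2 \left(\left(-2\right) \left(-1\right)\right)\right)\right) \left(t - 57\right)}{2} = - \frac{\left(t + \left(5 + 2 \cdot 2\right)\right) \left(-57 + t\right)}{2} = - \frac{\left(t + \left(5 + 4\right)\right) \left(-57 + t\right)}{2} = - \frac{\left(t + 9\right) \left(-57 + t\right)}{2} = - \frac{\left(9 + t\right) \left(-57 + t\right)}{2} = - \frac{\left(-57 + t\right) \left(9 + t\right)}{2}$)
$\left(-1574 + \left(451 - -1643\right)\right) \left(O{\left(66 \right)} - 3525\right) = \left(-1574 + \left(451 - -1643\right)\right) \left(\left(\frac{513}{2} + 24 \cdot 66 - \frac{66^{2}}{2}\right) - 3525\right) = \left(-1574 + \left(451 + 1643\right)\right) \left(\left(\frac{513}{2} + 1584 - 2178\right) - 3525\right) = \left(-1574 + 2094\right) \left(\left(\frac{513}{2} + 1584 - 2178\right) - 3525\right) = 520 \left(- \frac{675}{2} - 3525\right) = 520 \left(- \frac{7725}{2}\right) = -2008500$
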